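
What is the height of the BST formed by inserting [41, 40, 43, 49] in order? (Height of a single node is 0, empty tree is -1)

Insertion order: [41, 40, 43, 49]
Tree (level-order array): [41, 40, 43, None, None, None, 49]
Compute height bottom-up (empty subtree = -1):
  height(40) = 1 + max(-1, -1) = 0
  height(49) = 1 + max(-1, -1) = 0
  height(43) = 1 + max(-1, 0) = 1
  height(41) = 1 + max(0, 1) = 2
Height = 2


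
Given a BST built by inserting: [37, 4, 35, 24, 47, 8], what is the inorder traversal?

Tree insertion order: [37, 4, 35, 24, 47, 8]
Tree (level-order array): [37, 4, 47, None, 35, None, None, 24, None, 8]
Inorder traversal: [4, 8, 24, 35, 37, 47]


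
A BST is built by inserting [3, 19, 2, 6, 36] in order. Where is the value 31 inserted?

Starting tree (level order): [3, 2, 19, None, None, 6, 36]
Insertion path: 3 -> 19 -> 36
Result: insert 31 as left child of 36
Final tree (level order): [3, 2, 19, None, None, 6, 36, None, None, 31]


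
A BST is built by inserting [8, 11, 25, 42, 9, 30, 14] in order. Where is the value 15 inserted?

Starting tree (level order): [8, None, 11, 9, 25, None, None, 14, 42, None, None, 30]
Insertion path: 8 -> 11 -> 25 -> 14
Result: insert 15 as right child of 14
Final tree (level order): [8, None, 11, 9, 25, None, None, 14, 42, None, 15, 30]


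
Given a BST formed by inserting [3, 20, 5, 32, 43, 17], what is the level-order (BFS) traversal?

Tree insertion order: [3, 20, 5, 32, 43, 17]
Tree (level-order array): [3, None, 20, 5, 32, None, 17, None, 43]
BFS from the root, enqueuing left then right child of each popped node:
  queue [3] -> pop 3, enqueue [20], visited so far: [3]
  queue [20] -> pop 20, enqueue [5, 32], visited so far: [3, 20]
  queue [5, 32] -> pop 5, enqueue [17], visited so far: [3, 20, 5]
  queue [32, 17] -> pop 32, enqueue [43], visited so far: [3, 20, 5, 32]
  queue [17, 43] -> pop 17, enqueue [none], visited so far: [3, 20, 5, 32, 17]
  queue [43] -> pop 43, enqueue [none], visited so far: [3, 20, 5, 32, 17, 43]
Result: [3, 20, 5, 32, 17, 43]


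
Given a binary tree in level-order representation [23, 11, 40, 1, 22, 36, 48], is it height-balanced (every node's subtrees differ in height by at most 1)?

Tree (level-order array): [23, 11, 40, 1, 22, 36, 48]
Definition: a tree is height-balanced if, at every node, |h(left) - h(right)| <= 1 (empty subtree has height -1).
Bottom-up per-node check:
  node 1: h_left=-1, h_right=-1, diff=0 [OK], height=0
  node 22: h_left=-1, h_right=-1, diff=0 [OK], height=0
  node 11: h_left=0, h_right=0, diff=0 [OK], height=1
  node 36: h_left=-1, h_right=-1, diff=0 [OK], height=0
  node 48: h_left=-1, h_right=-1, diff=0 [OK], height=0
  node 40: h_left=0, h_right=0, diff=0 [OK], height=1
  node 23: h_left=1, h_right=1, diff=0 [OK], height=2
All nodes satisfy the balance condition.
Result: Balanced


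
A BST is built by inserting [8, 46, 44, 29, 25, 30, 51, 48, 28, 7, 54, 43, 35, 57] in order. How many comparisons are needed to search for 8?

Search path for 8: 8
Found: True
Comparisons: 1


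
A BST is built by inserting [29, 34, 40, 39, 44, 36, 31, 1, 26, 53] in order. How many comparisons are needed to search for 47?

Search path for 47: 29 -> 34 -> 40 -> 44 -> 53
Found: False
Comparisons: 5


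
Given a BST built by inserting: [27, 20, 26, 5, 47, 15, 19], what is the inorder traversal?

Tree insertion order: [27, 20, 26, 5, 47, 15, 19]
Tree (level-order array): [27, 20, 47, 5, 26, None, None, None, 15, None, None, None, 19]
Inorder traversal: [5, 15, 19, 20, 26, 27, 47]


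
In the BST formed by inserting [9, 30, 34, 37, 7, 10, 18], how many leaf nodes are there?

Tree built from: [9, 30, 34, 37, 7, 10, 18]
Tree (level-order array): [9, 7, 30, None, None, 10, 34, None, 18, None, 37]
Rule: A leaf has 0 children.
Per-node child counts:
  node 9: 2 child(ren)
  node 7: 0 child(ren)
  node 30: 2 child(ren)
  node 10: 1 child(ren)
  node 18: 0 child(ren)
  node 34: 1 child(ren)
  node 37: 0 child(ren)
Matching nodes: [7, 18, 37]
Count of leaf nodes: 3


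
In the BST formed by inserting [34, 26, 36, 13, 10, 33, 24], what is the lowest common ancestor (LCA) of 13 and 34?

Tree insertion order: [34, 26, 36, 13, 10, 33, 24]
Tree (level-order array): [34, 26, 36, 13, 33, None, None, 10, 24]
In a BST, the LCA of p=13, q=34 is the first node v on the
root-to-leaf path with p <= v <= q (go left if both < v, right if both > v).
Walk from root:
  at 34: 13 <= 34 <= 34, this is the LCA
LCA = 34


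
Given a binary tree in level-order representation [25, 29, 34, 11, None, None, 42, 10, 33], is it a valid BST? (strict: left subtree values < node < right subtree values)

Level-order array: [25, 29, 34, 11, None, None, 42, 10, 33]
Validate using subtree bounds (lo, hi): at each node, require lo < value < hi,
then recurse left with hi=value and right with lo=value.
Preorder trace (stopping at first violation):
  at node 25 with bounds (-inf, +inf): OK
  at node 29 with bounds (-inf, 25): VIOLATION
Node 29 violates its bound: not (-inf < 29 < 25).
Result: Not a valid BST


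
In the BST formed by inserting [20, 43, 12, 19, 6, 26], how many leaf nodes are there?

Tree built from: [20, 43, 12, 19, 6, 26]
Tree (level-order array): [20, 12, 43, 6, 19, 26]
Rule: A leaf has 0 children.
Per-node child counts:
  node 20: 2 child(ren)
  node 12: 2 child(ren)
  node 6: 0 child(ren)
  node 19: 0 child(ren)
  node 43: 1 child(ren)
  node 26: 0 child(ren)
Matching nodes: [6, 19, 26]
Count of leaf nodes: 3


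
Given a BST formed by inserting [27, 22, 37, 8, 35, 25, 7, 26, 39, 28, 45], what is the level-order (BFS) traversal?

Tree insertion order: [27, 22, 37, 8, 35, 25, 7, 26, 39, 28, 45]
Tree (level-order array): [27, 22, 37, 8, 25, 35, 39, 7, None, None, 26, 28, None, None, 45]
BFS from the root, enqueuing left then right child of each popped node:
  queue [27] -> pop 27, enqueue [22, 37], visited so far: [27]
  queue [22, 37] -> pop 22, enqueue [8, 25], visited so far: [27, 22]
  queue [37, 8, 25] -> pop 37, enqueue [35, 39], visited so far: [27, 22, 37]
  queue [8, 25, 35, 39] -> pop 8, enqueue [7], visited so far: [27, 22, 37, 8]
  queue [25, 35, 39, 7] -> pop 25, enqueue [26], visited so far: [27, 22, 37, 8, 25]
  queue [35, 39, 7, 26] -> pop 35, enqueue [28], visited so far: [27, 22, 37, 8, 25, 35]
  queue [39, 7, 26, 28] -> pop 39, enqueue [45], visited so far: [27, 22, 37, 8, 25, 35, 39]
  queue [7, 26, 28, 45] -> pop 7, enqueue [none], visited so far: [27, 22, 37, 8, 25, 35, 39, 7]
  queue [26, 28, 45] -> pop 26, enqueue [none], visited so far: [27, 22, 37, 8, 25, 35, 39, 7, 26]
  queue [28, 45] -> pop 28, enqueue [none], visited so far: [27, 22, 37, 8, 25, 35, 39, 7, 26, 28]
  queue [45] -> pop 45, enqueue [none], visited so far: [27, 22, 37, 8, 25, 35, 39, 7, 26, 28, 45]
Result: [27, 22, 37, 8, 25, 35, 39, 7, 26, 28, 45]


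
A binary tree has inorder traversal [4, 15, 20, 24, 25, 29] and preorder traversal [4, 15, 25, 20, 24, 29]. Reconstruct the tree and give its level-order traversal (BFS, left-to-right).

Inorder:  [4, 15, 20, 24, 25, 29]
Preorder: [4, 15, 25, 20, 24, 29]
Algorithm: preorder visits root first, so consume preorder in order;
for each root, split the current inorder slice at that value into
left-subtree inorder and right-subtree inorder, then recurse.
Recursive splits:
  root=4; inorder splits into left=[], right=[15, 20, 24, 25, 29]
  root=15; inorder splits into left=[], right=[20, 24, 25, 29]
  root=25; inorder splits into left=[20, 24], right=[29]
  root=20; inorder splits into left=[], right=[24]
  root=24; inorder splits into left=[], right=[]
  root=29; inorder splits into left=[], right=[]
Reconstructed level-order: [4, 15, 25, 20, 29, 24]


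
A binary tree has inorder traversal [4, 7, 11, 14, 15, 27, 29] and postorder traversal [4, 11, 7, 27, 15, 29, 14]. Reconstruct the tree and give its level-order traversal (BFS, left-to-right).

Inorder:   [4, 7, 11, 14, 15, 27, 29]
Postorder: [4, 11, 7, 27, 15, 29, 14]
Algorithm: postorder visits root last, so walk postorder right-to-left;
each value is the root of the current inorder slice — split it at that
value, recurse on the right subtree first, then the left.
Recursive splits:
  root=14; inorder splits into left=[4, 7, 11], right=[15, 27, 29]
  root=29; inorder splits into left=[15, 27], right=[]
  root=15; inorder splits into left=[], right=[27]
  root=27; inorder splits into left=[], right=[]
  root=7; inorder splits into left=[4], right=[11]
  root=11; inorder splits into left=[], right=[]
  root=4; inorder splits into left=[], right=[]
Reconstructed level-order: [14, 7, 29, 4, 11, 15, 27]


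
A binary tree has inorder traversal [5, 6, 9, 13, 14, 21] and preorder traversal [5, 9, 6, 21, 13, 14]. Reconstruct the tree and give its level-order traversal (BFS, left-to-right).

Inorder:  [5, 6, 9, 13, 14, 21]
Preorder: [5, 9, 6, 21, 13, 14]
Algorithm: preorder visits root first, so consume preorder in order;
for each root, split the current inorder slice at that value into
left-subtree inorder and right-subtree inorder, then recurse.
Recursive splits:
  root=5; inorder splits into left=[], right=[6, 9, 13, 14, 21]
  root=9; inorder splits into left=[6], right=[13, 14, 21]
  root=6; inorder splits into left=[], right=[]
  root=21; inorder splits into left=[13, 14], right=[]
  root=13; inorder splits into left=[], right=[14]
  root=14; inorder splits into left=[], right=[]
Reconstructed level-order: [5, 9, 6, 21, 13, 14]


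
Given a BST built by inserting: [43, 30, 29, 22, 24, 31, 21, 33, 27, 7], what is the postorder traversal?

Tree insertion order: [43, 30, 29, 22, 24, 31, 21, 33, 27, 7]
Tree (level-order array): [43, 30, None, 29, 31, 22, None, None, 33, 21, 24, None, None, 7, None, None, 27]
Postorder traversal: [7, 21, 27, 24, 22, 29, 33, 31, 30, 43]


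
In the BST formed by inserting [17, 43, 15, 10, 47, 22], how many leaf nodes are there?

Tree built from: [17, 43, 15, 10, 47, 22]
Tree (level-order array): [17, 15, 43, 10, None, 22, 47]
Rule: A leaf has 0 children.
Per-node child counts:
  node 17: 2 child(ren)
  node 15: 1 child(ren)
  node 10: 0 child(ren)
  node 43: 2 child(ren)
  node 22: 0 child(ren)
  node 47: 0 child(ren)
Matching nodes: [10, 22, 47]
Count of leaf nodes: 3


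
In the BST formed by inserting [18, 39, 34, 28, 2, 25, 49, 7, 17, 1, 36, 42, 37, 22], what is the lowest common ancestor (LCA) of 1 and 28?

Tree insertion order: [18, 39, 34, 28, 2, 25, 49, 7, 17, 1, 36, 42, 37, 22]
Tree (level-order array): [18, 2, 39, 1, 7, 34, 49, None, None, None, 17, 28, 36, 42, None, None, None, 25, None, None, 37, None, None, 22]
In a BST, the LCA of p=1, q=28 is the first node v on the
root-to-leaf path with p <= v <= q (go left if both < v, right if both > v).
Walk from root:
  at 18: 1 <= 18 <= 28, this is the LCA
LCA = 18


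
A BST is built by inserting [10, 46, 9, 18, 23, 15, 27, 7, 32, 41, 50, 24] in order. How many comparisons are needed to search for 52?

Search path for 52: 10 -> 46 -> 50
Found: False
Comparisons: 3


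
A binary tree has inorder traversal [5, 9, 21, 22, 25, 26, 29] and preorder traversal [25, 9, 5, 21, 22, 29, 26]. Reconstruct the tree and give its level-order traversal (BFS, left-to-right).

Inorder:  [5, 9, 21, 22, 25, 26, 29]
Preorder: [25, 9, 5, 21, 22, 29, 26]
Algorithm: preorder visits root first, so consume preorder in order;
for each root, split the current inorder slice at that value into
left-subtree inorder and right-subtree inorder, then recurse.
Recursive splits:
  root=25; inorder splits into left=[5, 9, 21, 22], right=[26, 29]
  root=9; inorder splits into left=[5], right=[21, 22]
  root=5; inorder splits into left=[], right=[]
  root=21; inorder splits into left=[], right=[22]
  root=22; inorder splits into left=[], right=[]
  root=29; inorder splits into left=[26], right=[]
  root=26; inorder splits into left=[], right=[]
Reconstructed level-order: [25, 9, 29, 5, 21, 26, 22]


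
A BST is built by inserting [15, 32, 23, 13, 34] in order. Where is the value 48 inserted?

Starting tree (level order): [15, 13, 32, None, None, 23, 34]
Insertion path: 15 -> 32 -> 34
Result: insert 48 as right child of 34
Final tree (level order): [15, 13, 32, None, None, 23, 34, None, None, None, 48]


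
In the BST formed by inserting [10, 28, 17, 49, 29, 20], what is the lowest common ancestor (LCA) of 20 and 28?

Tree insertion order: [10, 28, 17, 49, 29, 20]
Tree (level-order array): [10, None, 28, 17, 49, None, 20, 29]
In a BST, the LCA of p=20, q=28 is the first node v on the
root-to-leaf path with p <= v <= q (go left if both < v, right if both > v).
Walk from root:
  at 10: both 20 and 28 > 10, go right
  at 28: 20 <= 28 <= 28, this is the LCA
LCA = 28


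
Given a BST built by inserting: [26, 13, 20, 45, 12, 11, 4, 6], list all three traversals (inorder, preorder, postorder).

Tree insertion order: [26, 13, 20, 45, 12, 11, 4, 6]
Tree (level-order array): [26, 13, 45, 12, 20, None, None, 11, None, None, None, 4, None, None, 6]
Inorder (L, root, R): [4, 6, 11, 12, 13, 20, 26, 45]
Preorder (root, L, R): [26, 13, 12, 11, 4, 6, 20, 45]
Postorder (L, R, root): [6, 4, 11, 12, 20, 13, 45, 26]


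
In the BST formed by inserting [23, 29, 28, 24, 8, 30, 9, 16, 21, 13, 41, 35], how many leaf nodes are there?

Tree built from: [23, 29, 28, 24, 8, 30, 9, 16, 21, 13, 41, 35]
Tree (level-order array): [23, 8, 29, None, 9, 28, 30, None, 16, 24, None, None, 41, 13, 21, None, None, 35]
Rule: A leaf has 0 children.
Per-node child counts:
  node 23: 2 child(ren)
  node 8: 1 child(ren)
  node 9: 1 child(ren)
  node 16: 2 child(ren)
  node 13: 0 child(ren)
  node 21: 0 child(ren)
  node 29: 2 child(ren)
  node 28: 1 child(ren)
  node 24: 0 child(ren)
  node 30: 1 child(ren)
  node 41: 1 child(ren)
  node 35: 0 child(ren)
Matching nodes: [13, 21, 24, 35]
Count of leaf nodes: 4


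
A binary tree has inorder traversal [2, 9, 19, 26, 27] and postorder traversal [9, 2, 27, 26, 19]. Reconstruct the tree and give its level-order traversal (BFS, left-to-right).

Inorder:   [2, 9, 19, 26, 27]
Postorder: [9, 2, 27, 26, 19]
Algorithm: postorder visits root last, so walk postorder right-to-left;
each value is the root of the current inorder slice — split it at that
value, recurse on the right subtree first, then the left.
Recursive splits:
  root=19; inorder splits into left=[2, 9], right=[26, 27]
  root=26; inorder splits into left=[], right=[27]
  root=27; inorder splits into left=[], right=[]
  root=2; inorder splits into left=[], right=[9]
  root=9; inorder splits into left=[], right=[]
Reconstructed level-order: [19, 2, 26, 9, 27]


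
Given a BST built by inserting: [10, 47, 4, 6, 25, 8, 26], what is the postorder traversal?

Tree insertion order: [10, 47, 4, 6, 25, 8, 26]
Tree (level-order array): [10, 4, 47, None, 6, 25, None, None, 8, None, 26]
Postorder traversal: [8, 6, 4, 26, 25, 47, 10]


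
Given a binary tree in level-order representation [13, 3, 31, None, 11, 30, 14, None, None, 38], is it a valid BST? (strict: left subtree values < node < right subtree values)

Level-order array: [13, 3, 31, None, 11, 30, 14, None, None, 38]
Validate using subtree bounds (lo, hi): at each node, require lo < value < hi,
then recurse left with hi=value and right with lo=value.
Preorder trace (stopping at first violation):
  at node 13 with bounds (-inf, +inf): OK
  at node 3 with bounds (-inf, 13): OK
  at node 11 with bounds (3, 13): OK
  at node 31 with bounds (13, +inf): OK
  at node 30 with bounds (13, 31): OK
  at node 38 with bounds (13, 30): VIOLATION
Node 38 violates its bound: not (13 < 38 < 30).
Result: Not a valid BST


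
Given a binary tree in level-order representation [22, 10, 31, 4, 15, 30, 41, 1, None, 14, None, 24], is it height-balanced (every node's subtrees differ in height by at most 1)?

Tree (level-order array): [22, 10, 31, 4, 15, 30, 41, 1, None, 14, None, 24]
Definition: a tree is height-balanced if, at every node, |h(left) - h(right)| <= 1 (empty subtree has height -1).
Bottom-up per-node check:
  node 1: h_left=-1, h_right=-1, diff=0 [OK], height=0
  node 4: h_left=0, h_right=-1, diff=1 [OK], height=1
  node 14: h_left=-1, h_right=-1, diff=0 [OK], height=0
  node 15: h_left=0, h_right=-1, diff=1 [OK], height=1
  node 10: h_left=1, h_right=1, diff=0 [OK], height=2
  node 24: h_left=-1, h_right=-1, diff=0 [OK], height=0
  node 30: h_left=0, h_right=-1, diff=1 [OK], height=1
  node 41: h_left=-1, h_right=-1, diff=0 [OK], height=0
  node 31: h_left=1, h_right=0, diff=1 [OK], height=2
  node 22: h_left=2, h_right=2, diff=0 [OK], height=3
All nodes satisfy the balance condition.
Result: Balanced


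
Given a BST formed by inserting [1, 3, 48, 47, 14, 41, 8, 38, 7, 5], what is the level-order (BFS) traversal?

Tree insertion order: [1, 3, 48, 47, 14, 41, 8, 38, 7, 5]
Tree (level-order array): [1, None, 3, None, 48, 47, None, 14, None, 8, 41, 7, None, 38, None, 5]
BFS from the root, enqueuing left then right child of each popped node:
  queue [1] -> pop 1, enqueue [3], visited so far: [1]
  queue [3] -> pop 3, enqueue [48], visited so far: [1, 3]
  queue [48] -> pop 48, enqueue [47], visited so far: [1, 3, 48]
  queue [47] -> pop 47, enqueue [14], visited so far: [1, 3, 48, 47]
  queue [14] -> pop 14, enqueue [8, 41], visited so far: [1, 3, 48, 47, 14]
  queue [8, 41] -> pop 8, enqueue [7], visited so far: [1, 3, 48, 47, 14, 8]
  queue [41, 7] -> pop 41, enqueue [38], visited so far: [1, 3, 48, 47, 14, 8, 41]
  queue [7, 38] -> pop 7, enqueue [5], visited so far: [1, 3, 48, 47, 14, 8, 41, 7]
  queue [38, 5] -> pop 38, enqueue [none], visited so far: [1, 3, 48, 47, 14, 8, 41, 7, 38]
  queue [5] -> pop 5, enqueue [none], visited so far: [1, 3, 48, 47, 14, 8, 41, 7, 38, 5]
Result: [1, 3, 48, 47, 14, 8, 41, 7, 38, 5]


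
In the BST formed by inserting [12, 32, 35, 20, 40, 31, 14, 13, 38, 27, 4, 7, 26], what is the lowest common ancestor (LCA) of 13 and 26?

Tree insertion order: [12, 32, 35, 20, 40, 31, 14, 13, 38, 27, 4, 7, 26]
Tree (level-order array): [12, 4, 32, None, 7, 20, 35, None, None, 14, 31, None, 40, 13, None, 27, None, 38, None, None, None, 26]
In a BST, the LCA of p=13, q=26 is the first node v on the
root-to-leaf path with p <= v <= q (go left if both < v, right if both > v).
Walk from root:
  at 12: both 13 and 26 > 12, go right
  at 32: both 13 and 26 < 32, go left
  at 20: 13 <= 20 <= 26, this is the LCA
LCA = 20


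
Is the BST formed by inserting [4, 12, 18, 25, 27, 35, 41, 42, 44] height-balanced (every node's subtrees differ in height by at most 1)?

Tree (level-order array): [4, None, 12, None, 18, None, 25, None, 27, None, 35, None, 41, None, 42, None, 44]
Definition: a tree is height-balanced if, at every node, |h(left) - h(right)| <= 1 (empty subtree has height -1).
Bottom-up per-node check:
  node 44: h_left=-1, h_right=-1, diff=0 [OK], height=0
  node 42: h_left=-1, h_right=0, diff=1 [OK], height=1
  node 41: h_left=-1, h_right=1, diff=2 [FAIL (|-1-1|=2 > 1)], height=2
  node 35: h_left=-1, h_right=2, diff=3 [FAIL (|-1-2|=3 > 1)], height=3
  node 27: h_left=-1, h_right=3, diff=4 [FAIL (|-1-3|=4 > 1)], height=4
  node 25: h_left=-1, h_right=4, diff=5 [FAIL (|-1-4|=5 > 1)], height=5
  node 18: h_left=-1, h_right=5, diff=6 [FAIL (|-1-5|=6 > 1)], height=6
  node 12: h_left=-1, h_right=6, diff=7 [FAIL (|-1-6|=7 > 1)], height=7
  node 4: h_left=-1, h_right=7, diff=8 [FAIL (|-1-7|=8 > 1)], height=8
Node 41 violates the condition: |-1 - 1| = 2 > 1.
Result: Not balanced


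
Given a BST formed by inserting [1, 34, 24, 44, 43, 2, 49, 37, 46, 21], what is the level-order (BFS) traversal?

Tree insertion order: [1, 34, 24, 44, 43, 2, 49, 37, 46, 21]
Tree (level-order array): [1, None, 34, 24, 44, 2, None, 43, 49, None, 21, 37, None, 46]
BFS from the root, enqueuing left then right child of each popped node:
  queue [1] -> pop 1, enqueue [34], visited so far: [1]
  queue [34] -> pop 34, enqueue [24, 44], visited so far: [1, 34]
  queue [24, 44] -> pop 24, enqueue [2], visited so far: [1, 34, 24]
  queue [44, 2] -> pop 44, enqueue [43, 49], visited so far: [1, 34, 24, 44]
  queue [2, 43, 49] -> pop 2, enqueue [21], visited so far: [1, 34, 24, 44, 2]
  queue [43, 49, 21] -> pop 43, enqueue [37], visited so far: [1, 34, 24, 44, 2, 43]
  queue [49, 21, 37] -> pop 49, enqueue [46], visited so far: [1, 34, 24, 44, 2, 43, 49]
  queue [21, 37, 46] -> pop 21, enqueue [none], visited so far: [1, 34, 24, 44, 2, 43, 49, 21]
  queue [37, 46] -> pop 37, enqueue [none], visited so far: [1, 34, 24, 44, 2, 43, 49, 21, 37]
  queue [46] -> pop 46, enqueue [none], visited so far: [1, 34, 24, 44, 2, 43, 49, 21, 37, 46]
Result: [1, 34, 24, 44, 2, 43, 49, 21, 37, 46]


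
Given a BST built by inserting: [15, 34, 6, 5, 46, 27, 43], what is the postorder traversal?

Tree insertion order: [15, 34, 6, 5, 46, 27, 43]
Tree (level-order array): [15, 6, 34, 5, None, 27, 46, None, None, None, None, 43]
Postorder traversal: [5, 6, 27, 43, 46, 34, 15]


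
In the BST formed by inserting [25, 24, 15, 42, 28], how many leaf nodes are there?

Tree built from: [25, 24, 15, 42, 28]
Tree (level-order array): [25, 24, 42, 15, None, 28]
Rule: A leaf has 0 children.
Per-node child counts:
  node 25: 2 child(ren)
  node 24: 1 child(ren)
  node 15: 0 child(ren)
  node 42: 1 child(ren)
  node 28: 0 child(ren)
Matching nodes: [15, 28]
Count of leaf nodes: 2


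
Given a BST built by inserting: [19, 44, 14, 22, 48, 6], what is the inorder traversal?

Tree insertion order: [19, 44, 14, 22, 48, 6]
Tree (level-order array): [19, 14, 44, 6, None, 22, 48]
Inorder traversal: [6, 14, 19, 22, 44, 48]


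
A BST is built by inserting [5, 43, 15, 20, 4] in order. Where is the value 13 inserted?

Starting tree (level order): [5, 4, 43, None, None, 15, None, None, 20]
Insertion path: 5 -> 43 -> 15
Result: insert 13 as left child of 15
Final tree (level order): [5, 4, 43, None, None, 15, None, 13, 20]


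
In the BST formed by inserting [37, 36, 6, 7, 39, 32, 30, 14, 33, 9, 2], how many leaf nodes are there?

Tree built from: [37, 36, 6, 7, 39, 32, 30, 14, 33, 9, 2]
Tree (level-order array): [37, 36, 39, 6, None, None, None, 2, 7, None, None, None, 32, 30, 33, 14, None, None, None, 9]
Rule: A leaf has 0 children.
Per-node child counts:
  node 37: 2 child(ren)
  node 36: 1 child(ren)
  node 6: 2 child(ren)
  node 2: 0 child(ren)
  node 7: 1 child(ren)
  node 32: 2 child(ren)
  node 30: 1 child(ren)
  node 14: 1 child(ren)
  node 9: 0 child(ren)
  node 33: 0 child(ren)
  node 39: 0 child(ren)
Matching nodes: [2, 9, 33, 39]
Count of leaf nodes: 4


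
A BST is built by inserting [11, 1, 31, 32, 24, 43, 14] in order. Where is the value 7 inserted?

Starting tree (level order): [11, 1, 31, None, None, 24, 32, 14, None, None, 43]
Insertion path: 11 -> 1
Result: insert 7 as right child of 1
Final tree (level order): [11, 1, 31, None, 7, 24, 32, None, None, 14, None, None, 43]


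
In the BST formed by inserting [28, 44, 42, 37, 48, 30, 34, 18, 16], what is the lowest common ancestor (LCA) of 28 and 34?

Tree insertion order: [28, 44, 42, 37, 48, 30, 34, 18, 16]
Tree (level-order array): [28, 18, 44, 16, None, 42, 48, None, None, 37, None, None, None, 30, None, None, 34]
In a BST, the LCA of p=28, q=34 is the first node v on the
root-to-leaf path with p <= v <= q (go left if both < v, right if both > v).
Walk from root:
  at 28: 28 <= 28 <= 34, this is the LCA
LCA = 28


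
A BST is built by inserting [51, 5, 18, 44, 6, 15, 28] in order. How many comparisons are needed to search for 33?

Search path for 33: 51 -> 5 -> 18 -> 44 -> 28
Found: False
Comparisons: 5


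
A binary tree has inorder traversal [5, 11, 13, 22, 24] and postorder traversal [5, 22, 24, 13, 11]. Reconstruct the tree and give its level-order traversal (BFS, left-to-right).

Inorder:   [5, 11, 13, 22, 24]
Postorder: [5, 22, 24, 13, 11]
Algorithm: postorder visits root last, so walk postorder right-to-left;
each value is the root of the current inorder slice — split it at that
value, recurse on the right subtree first, then the left.
Recursive splits:
  root=11; inorder splits into left=[5], right=[13, 22, 24]
  root=13; inorder splits into left=[], right=[22, 24]
  root=24; inorder splits into left=[22], right=[]
  root=22; inorder splits into left=[], right=[]
  root=5; inorder splits into left=[], right=[]
Reconstructed level-order: [11, 5, 13, 24, 22]


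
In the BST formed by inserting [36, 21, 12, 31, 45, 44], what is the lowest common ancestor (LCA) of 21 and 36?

Tree insertion order: [36, 21, 12, 31, 45, 44]
Tree (level-order array): [36, 21, 45, 12, 31, 44]
In a BST, the LCA of p=21, q=36 is the first node v on the
root-to-leaf path with p <= v <= q (go left if both < v, right if both > v).
Walk from root:
  at 36: 21 <= 36 <= 36, this is the LCA
LCA = 36


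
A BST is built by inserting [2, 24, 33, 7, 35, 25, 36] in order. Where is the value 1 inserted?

Starting tree (level order): [2, None, 24, 7, 33, None, None, 25, 35, None, None, None, 36]
Insertion path: 2
Result: insert 1 as left child of 2
Final tree (level order): [2, 1, 24, None, None, 7, 33, None, None, 25, 35, None, None, None, 36]


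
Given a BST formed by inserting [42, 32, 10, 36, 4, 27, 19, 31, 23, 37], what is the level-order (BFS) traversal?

Tree insertion order: [42, 32, 10, 36, 4, 27, 19, 31, 23, 37]
Tree (level-order array): [42, 32, None, 10, 36, 4, 27, None, 37, None, None, 19, 31, None, None, None, 23]
BFS from the root, enqueuing left then right child of each popped node:
  queue [42] -> pop 42, enqueue [32], visited so far: [42]
  queue [32] -> pop 32, enqueue [10, 36], visited so far: [42, 32]
  queue [10, 36] -> pop 10, enqueue [4, 27], visited so far: [42, 32, 10]
  queue [36, 4, 27] -> pop 36, enqueue [37], visited so far: [42, 32, 10, 36]
  queue [4, 27, 37] -> pop 4, enqueue [none], visited so far: [42, 32, 10, 36, 4]
  queue [27, 37] -> pop 27, enqueue [19, 31], visited so far: [42, 32, 10, 36, 4, 27]
  queue [37, 19, 31] -> pop 37, enqueue [none], visited so far: [42, 32, 10, 36, 4, 27, 37]
  queue [19, 31] -> pop 19, enqueue [23], visited so far: [42, 32, 10, 36, 4, 27, 37, 19]
  queue [31, 23] -> pop 31, enqueue [none], visited so far: [42, 32, 10, 36, 4, 27, 37, 19, 31]
  queue [23] -> pop 23, enqueue [none], visited so far: [42, 32, 10, 36, 4, 27, 37, 19, 31, 23]
Result: [42, 32, 10, 36, 4, 27, 37, 19, 31, 23]


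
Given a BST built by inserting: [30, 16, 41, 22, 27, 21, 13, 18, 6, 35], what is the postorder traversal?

Tree insertion order: [30, 16, 41, 22, 27, 21, 13, 18, 6, 35]
Tree (level-order array): [30, 16, 41, 13, 22, 35, None, 6, None, 21, 27, None, None, None, None, 18]
Postorder traversal: [6, 13, 18, 21, 27, 22, 16, 35, 41, 30]


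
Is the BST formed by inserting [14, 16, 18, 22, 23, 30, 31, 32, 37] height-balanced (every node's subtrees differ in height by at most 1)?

Tree (level-order array): [14, None, 16, None, 18, None, 22, None, 23, None, 30, None, 31, None, 32, None, 37]
Definition: a tree is height-balanced if, at every node, |h(left) - h(right)| <= 1 (empty subtree has height -1).
Bottom-up per-node check:
  node 37: h_left=-1, h_right=-1, diff=0 [OK], height=0
  node 32: h_left=-1, h_right=0, diff=1 [OK], height=1
  node 31: h_left=-1, h_right=1, diff=2 [FAIL (|-1-1|=2 > 1)], height=2
  node 30: h_left=-1, h_right=2, diff=3 [FAIL (|-1-2|=3 > 1)], height=3
  node 23: h_left=-1, h_right=3, diff=4 [FAIL (|-1-3|=4 > 1)], height=4
  node 22: h_left=-1, h_right=4, diff=5 [FAIL (|-1-4|=5 > 1)], height=5
  node 18: h_left=-1, h_right=5, diff=6 [FAIL (|-1-5|=6 > 1)], height=6
  node 16: h_left=-1, h_right=6, diff=7 [FAIL (|-1-6|=7 > 1)], height=7
  node 14: h_left=-1, h_right=7, diff=8 [FAIL (|-1-7|=8 > 1)], height=8
Node 31 violates the condition: |-1 - 1| = 2 > 1.
Result: Not balanced


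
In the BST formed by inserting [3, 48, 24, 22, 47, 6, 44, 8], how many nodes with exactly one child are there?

Tree built from: [3, 48, 24, 22, 47, 6, 44, 8]
Tree (level-order array): [3, None, 48, 24, None, 22, 47, 6, None, 44, None, None, 8]
Rule: These are nodes with exactly 1 non-null child.
Per-node child counts:
  node 3: 1 child(ren)
  node 48: 1 child(ren)
  node 24: 2 child(ren)
  node 22: 1 child(ren)
  node 6: 1 child(ren)
  node 8: 0 child(ren)
  node 47: 1 child(ren)
  node 44: 0 child(ren)
Matching nodes: [3, 48, 22, 6, 47]
Count of nodes with exactly one child: 5


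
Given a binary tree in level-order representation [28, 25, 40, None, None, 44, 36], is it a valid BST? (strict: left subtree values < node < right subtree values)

Level-order array: [28, 25, 40, None, None, 44, 36]
Validate using subtree bounds (lo, hi): at each node, require lo < value < hi,
then recurse left with hi=value and right with lo=value.
Preorder trace (stopping at first violation):
  at node 28 with bounds (-inf, +inf): OK
  at node 25 with bounds (-inf, 28): OK
  at node 40 with bounds (28, +inf): OK
  at node 44 with bounds (28, 40): VIOLATION
Node 44 violates its bound: not (28 < 44 < 40).
Result: Not a valid BST


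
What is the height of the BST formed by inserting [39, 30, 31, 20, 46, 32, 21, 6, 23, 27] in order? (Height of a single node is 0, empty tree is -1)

Insertion order: [39, 30, 31, 20, 46, 32, 21, 6, 23, 27]
Tree (level-order array): [39, 30, 46, 20, 31, None, None, 6, 21, None, 32, None, None, None, 23, None, None, None, 27]
Compute height bottom-up (empty subtree = -1):
  height(6) = 1 + max(-1, -1) = 0
  height(27) = 1 + max(-1, -1) = 0
  height(23) = 1 + max(-1, 0) = 1
  height(21) = 1 + max(-1, 1) = 2
  height(20) = 1 + max(0, 2) = 3
  height(32) = 1 + max(-1, -1) = 0
  height(31) = 1 + max(-1, 0) = 1
  height(30) = 1 + max(3, 1) = 4
  height(46) = 1 + max(-1, -1) = 0
  height(39) = 1 + max(4, 0) = 5
Height = 5


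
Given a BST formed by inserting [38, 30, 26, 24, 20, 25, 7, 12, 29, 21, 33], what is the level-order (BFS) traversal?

Tree insertion order: [38, 30, 26, 24, 20, 25, 7, 12, 29, 21, 33]
Tree (level-order array): [38, 30, None, 26, 33, 24, 29, None, None, 20, 25, None, None, 7, 21, None, None, None, 12]
BFS from the root, enqueuing left then right child of each popped node:
  queue [38] -> pop 38, enqueue [30], visited so far: [38]
  queue [30] -> pop 30, enqueue [26, 33], visited so far: [38, 30]
  queue [26, 33] -> pop 26, enqueue [24, 29], visited so far: [38, 30, 26]
  queue [33, 24, 29] -> pop 33, enqueue [none], visited so far: [38, 30, 26, 33]
  queue [24, 29] -> pop 24, enqueue [20, 25], visited so far: [38, 30, 26, 33, 24]
  queue [29, 20, 25] -> pop 29, enqueue [none], visited so far: [38, 30, 26, 33, 24, 29]
  queue [20, 25] -> pop 20, enqueue [7, 21], visited so far: [38, 30, 26, 33, 24, 29, 20]
  queue [25, 7, 21] -> pop 25, enqueue [none], visited so far: [38, 30, 26, 33, 24, 29, 20, 25]
  queue [7, 21] -> pop 7, enqueue [12], visited so far: [38, 30, 26, 33, 24, 29, 20, 25, 7]
  queue [21, 12] -> pop 21, enqueue [none], visited so far: [38, 30, 26, 33, 24, 29, 20, 25, 7, 21]
  queue [12] -> pop 12, enqueue [none], visited so far: [38, 30, 26, 33, 24, 29, 20, 25, 7, 21, 12]
Result: [38, 30, 26, 33, 24, 29, 20, 25, 7, 21, 12]


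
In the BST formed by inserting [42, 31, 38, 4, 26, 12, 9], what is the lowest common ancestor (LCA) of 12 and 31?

Tree insertion order: [42, 31, 38, 4, 26, 12, 9]
Tree (level-order array): [42, 31, None, 4, 38, None, 26, None, None, 12, None, 9]
In a BST, the LCA of p=12, q=31 is the first node v on the
root-to-leaf path with p <= v <= q (go left if both < v, right if both > v).
Walk from root:
  at 42: both 12 and 31 < 42, go left
  at 31: 12 <= 31 <= 31, this is the LCA
LCA = 31


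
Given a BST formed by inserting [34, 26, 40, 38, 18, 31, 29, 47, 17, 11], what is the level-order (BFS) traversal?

Tree insertion order: [34, 26, 40, 38, 18, 31, 29, 47, 17, 11]
Tree (level-order array): [34, 26, 40, 18, 31, 38, 47, 17, None, 29, None, None, None, None, None, 11]
BFS from the root, enqueuing left then right child of each popped node:
  queue [34] -> pop 34, enqueue [26, 40], visited so far: [34]
  queue [26, 40] -> pop 26, enqueue [18, 31], visited so far: [34, 26]
  queue [40, 18, 31] -> pop 40, enqueue [38, 47], visited so far: [34, 26, 40]
  queue [18, 31, 38, 47] -> pop 18, enqueue [17], visited so far: [34, 26, 40, 18]
  queue [31, 38, 47, 17] -> pop 31, enqueue [29], visited so far: [34, 26, 40, 18, 31]
  queue [38, 47, 17, 29] -> pop 38, enqueue [none], visited so far: [34, 26, 40, 18, 31, 38]
  queue [47, 17, 29] -> pop 47, enqueue [none], visited so far: [34, 26, 40, 18, 31, 38, 47]
  queue [17, 29] -> pop 17, enqueue [11], visited so far: [34, 26, 40, 18, 31, 38, 47, 17]
  queue [29, 11] -> pop 29, enqueue [none], visited so far: [34, 26, 40, 18, 31, 38, 47, 17, 29]
  queue [11] -> pop 11, enqueue [none], visited so far: [34, 26, 40, 18, 31, 38, 47, 17, 29, 11]
Result: [34, 26, 40, 18, 31, 38, 47, 17, 29, 11]


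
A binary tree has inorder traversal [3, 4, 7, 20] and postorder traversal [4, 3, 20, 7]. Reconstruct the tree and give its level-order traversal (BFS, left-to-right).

Inorder:   [3, 4, 7, 20]
Postorder: [4, 3, 20, 7]
Algorithm: postorder visits root last, so walk postorder right-to-left;
each value is the root of the current inorder slice — split it at that
value, recurse on the right subtree first, then the left.
Recursive splits:
  root=7; inorder splits into left=[3, 4], right=[20]
  root=20; inorder splits into left=[], right=[]
  root=3; inorder splits into left=[], right=[4]
  root=4; inorder splits into left=[], right=[]
Reconstructed level-order: [7, 3, 20, 4]


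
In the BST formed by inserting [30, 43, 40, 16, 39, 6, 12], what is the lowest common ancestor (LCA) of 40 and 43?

Tree insertion order: [30, 43, 40, 16, 39, 6, 12]
Tree (level-order array): [30, 16, 43, 6, None, 40, None, None, 12, 39]
In a BST, the LCA of p=40, q=43 is the first node v on the
root-to-leaf path with p <= v <= q (go left if both < v, right if both > v).
Walk from root:
  at 30: both 40 and 43 > 30, go right
  at 43: 40 <= 43 <= 43, this is the LCA
LCA = 43


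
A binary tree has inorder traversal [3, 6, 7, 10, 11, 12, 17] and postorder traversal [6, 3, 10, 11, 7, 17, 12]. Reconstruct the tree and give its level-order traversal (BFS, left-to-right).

Inorder:   [3, 6, 7, 10, 11, 12, 17]
Postorder: [6, 3, 10, 11, 7, 17, 12]
Algorithm: postorder visits root last, so walk postorder right-to-left;
each value is the root of the current inorder slice — split it at that
value, recurse on the right subtree first, then the left.
Recursive splits:
  root=12; inorder splits into left=[3, 6, 7, 10, 11], right=[17]
  root=17; inorder splits into left=[], right=[]
  root=7; inorder splits into left=[3, 6], right=[10, 11]
  root=11; inorder splits into left=[10], right=[]
  root=10; inorder splits into left=[], right=[]
  root=3; inorder splits into left=[], right=[6]
  root=6; inorder splits into left=[], right=[]
Reconstructed level-order: [12, 7, 17, 3, 11, 6, 10]


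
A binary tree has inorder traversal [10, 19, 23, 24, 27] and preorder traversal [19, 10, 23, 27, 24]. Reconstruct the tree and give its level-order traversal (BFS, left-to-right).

Inorder:  [10, 19, 23, 24, 27]
Preorder: [19, 10, 23, 27, 24]
Algorithm: preorder visits root first, so consume preorder in order;
for each root, split the current inorder slice at that value into
left-subtree inorder and right-subtree inorder, then recurse.
Recursive splits:
  root=19; inorder splits into left=[10], right=[23, 24, 27]
  root=10; inorder splits into left=[], right=[]
  root=23; inorder splits into left=[], right=[24, 27]
  root=27; inorder splits into left=[24], right=[]
  root=24; inorder splits into left=[], right=[]
Reconstructed level-order: [19, 10, 23, 27, 24]


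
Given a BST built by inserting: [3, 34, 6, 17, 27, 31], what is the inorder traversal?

Tree insertion order: [3, 34, 6, 17, 27, 31]
Tree (level-order array): [3, None, 34, 6, None, None, 17, None, 27, None, 31]
Inorder traversal: [3, 6, 17, 27, 31, 34]


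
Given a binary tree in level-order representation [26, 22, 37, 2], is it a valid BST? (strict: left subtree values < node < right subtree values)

Level-order array: [26, 22, 37, 2]
Validate using subtree bounds (lo, hi): at each node, require lo < value < hi,
then recurse left with hi=value and right with lo=value.
Preorder trace (stopping at first violation):
  at node 26 with bounds (-inf, +inf): OK
  at node 22 with bounds (-inf, 26): OK
  at node 2 with bounds (-inf, 22): OK
  at node 37 with bounds (26, +inf): OK
No violation found at any node.
Result: Valid BST


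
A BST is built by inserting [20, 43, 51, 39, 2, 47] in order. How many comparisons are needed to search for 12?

Search path for 12: 20 -> 2
Found: False
Comparisons: 2


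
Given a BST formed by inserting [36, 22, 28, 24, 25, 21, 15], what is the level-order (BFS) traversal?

Tree insertion order: [36, 22, 28, 24, 25, 21, 15]
Tree (level-order array): [36, 22, None, 21, 28, 15, None, 24, None, None, None, None, 25]
BFS from the root, enqueuing left then right child of each popped node:
  queue [36] -> pop 36, enqueue [22], visited so far: [36]
  queue [22] -> pop 22, enqueue [21, 28], visited so far: [36, 22]
  queue [21, 28] -> pop 21, enqueue [15], visited so far: [36, 22, 21]
  queue [28, 15] -> pop 28, enqueue [24], visited so far: [36, 22, 21, 28]
  queue [15, 24] -> pop 15, enqueue [none], visited so far: [36, 22, 21, 28, 15]
  queue [24] -> pop 24, enqueue [25], visited so far: [36, 22, 21, 28, 15, 24]
  queue [25] -> pop 25, enqueue [none], visited so far: [36, 22, 21, 28, 15, 24, 25]
Result: [36, 22, 21, 28, 15, 24, 25]


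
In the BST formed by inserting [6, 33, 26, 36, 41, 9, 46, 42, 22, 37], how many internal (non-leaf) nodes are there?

Tree built from: [6, 33, 26, 36, 41, 9, 46, 42, 22, 37]
Tree (level-order array): [6, None, 33, 26, 36, 9, None, None, 41, None, 22, 37, 46, None, None, None, None, 42]
Rule: An internal node has at least one child.
Per-node child counts:
  node 6: 1 child(ren)
  node 33: 2 child(ren)
  node 26: 1 child(ren)
  node 9: 1 child(ren)
  node 22: 0 child(ren)
  node 36: 1 child(ren)
  node 41: 2 child(ren)
  node 37: 0 child(ren)
  node 46: 1 child(ren)
  node 42: 0 child(ren)
Matching nodes: [6, 33, 26, 9, 36, 41, 46]
Count of internal (non-leaf) nodes: 7


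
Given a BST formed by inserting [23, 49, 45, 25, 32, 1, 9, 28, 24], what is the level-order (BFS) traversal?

Tree insertion order: [23, 49, 45, 25, 32, 1, 9, 28, 24]
Tree (level-order array): [23, 1, 49, None, 9, 45, None, None, None, 25, None, 24, 32, None, None, 28]
BFS from the root, enqueuing left then right child of each popped node:
  queue [23] -> pop 23, enqueue [1, 49], visited so far: [23]
  queue [1, 49] -> pop 1, enqueue [9], visited so far: [23, 1]
  queue [49, 9] -> pop 49, enqueue [45], visited so far: [23, 1, 49]
  queue [9, 45] -> pop 9, enqueue [none], visited so far: [23, 1, 49, 9]
  queue [45] -> pop 45, enqueue [25], visited so far: [23, 1, 49, 9, 45]
  queue [25] -> pop 25, enqueue [24, 32], visited so far: [23, 1, 49, 9, 45, 25]
  queue [24, 32] -> pop 24, enqueue [none], visited so far: [23, 1, 49, 9, 45, 25, 24]
  queue [32] -> pop 32, enqueue [28], visited so far: [23, 1, 49, 9, 45, 25, 24, 32]
  queue [28] -> pop 28, enqueue [none], visited so far: [23, 1, 49, 9, 45, 25, 24, 32, 28]
Result: [23, 1, 49, 9, 45, 25, 24, 32, 28]


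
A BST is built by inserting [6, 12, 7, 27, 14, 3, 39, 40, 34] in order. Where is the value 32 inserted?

Starting tree (level order): [6, 3, 12, None, None, 7, 27, None, None, 14, 39, None, None, 34, 40]
Insertion path: 6 -> 12 -> 27 -> 39 -> 34
Result: insert 32 as left child of 34
Final tree (level order): [6, 3, 12, None, None, 7, 27, None, None, 14, 39, None, None, 34, 40, 32]


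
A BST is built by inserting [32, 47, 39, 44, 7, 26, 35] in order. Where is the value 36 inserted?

Starting tree (level order): [32, 7, 47, None, 26, 39, None, None, None, 35, 44]
Insertion path: 32 -> 47 -> 39 -> 35
Result: insert 36 as right child of 35
Final tree (level order): [32, 7, 47, None, 26, 39, None, None, None, 35, 44, None, 36]


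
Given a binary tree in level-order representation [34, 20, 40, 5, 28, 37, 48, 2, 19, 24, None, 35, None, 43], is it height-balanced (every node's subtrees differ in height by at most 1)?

Tree (level-order array): [34, 20, 40, 5, 28, 37, 48, 2, 19, 24, None, 35, None, 43]
Definition: a tree is height-balanced if, at every node, |h(left) - h(right)| <= 1 (empty subtree has height -1).
Bottom-up per-node check:
  node 2: h_left=-1, h_right=-1, diff=0 [OK], height=0
  node 19: h_left=-1, h_right=-1, diff=0 [OK], height=0
  node 5: h_left=0, h_right=0, diff=0 [OK], height=1
  node 24: h_left=-1, h_right=-1, diff=0 [OK], height=0
  node 28: h_left=0, h_right=-1, diff=1 [OK], height=1
  node 20: h_left=1, h_right=1, diff=0 [OK], height=2
  node 35: h_left=-1, h_right=-1, diff=0 [OK], height=0
  node 37: h_left=0, h_right=-1, diff=1 [OK], height=1
  node 43: h_left=-1, h_right=-1, diff=0 [OK], height=0
  node 48: h_left=0, h_right=-1, diff=1 [OK], height=1
  node 40: h_left=1, h_right=1, diff=0 [OK], height=2
  node 34: h_left=2, h_right=2, diff=0 [OK], height=3
All nodes satisfy the balance condition.
Result: Balanced
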